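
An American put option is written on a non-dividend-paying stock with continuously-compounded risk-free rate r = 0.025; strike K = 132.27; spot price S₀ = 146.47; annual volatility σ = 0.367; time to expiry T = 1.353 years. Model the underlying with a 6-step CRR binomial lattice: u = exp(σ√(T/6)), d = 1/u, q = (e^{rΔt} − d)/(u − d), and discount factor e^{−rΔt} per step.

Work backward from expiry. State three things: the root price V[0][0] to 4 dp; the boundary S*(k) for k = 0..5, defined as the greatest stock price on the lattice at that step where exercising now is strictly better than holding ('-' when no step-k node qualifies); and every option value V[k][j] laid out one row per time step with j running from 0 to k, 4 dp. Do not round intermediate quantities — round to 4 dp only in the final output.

price = 15.7701
boundary = - - - - 72.9456 86.8333
tree:
15.7701
23.3136 7.5432
33.3223 12.4268 2.1851
45.6538 19.9637 4.1673 0.0000
59.3244 30.9489 7.9474 0.0000 0.0000
70.9910 45.4367 15.1565 0.0000 0.0000 0.0000
80.7917 59.3244 28.9049 0.0000 0.0000 0.0000 0.0000

Δt=0.22550, u=1.19038, d=0.84006, q=0.47268, disc=e^(-rΔt)=0.99438
k=6 terminal: V=max(K-S,0) → 80.7917 59.3244 28.9049 0.0000 0.0000 0.0000 0.0000
k=5: j=0 S=61.2790 intr=70.9910 cont=70.2474 V=70.9910[EX]; j=1 S=86.8333 intr=45.4367 cont=44.6931 V=45.4367[EX]; j=2 S=123.0442 intr=9.2258 cont=15.1565 V=15.1565[hold]; j=3 S=174.3557 intr=0.0000 cont=0.0000 V=0.0000[hold]; j=4 S=247.0648 intr=0.0000 cont=0.0000 V=0.0000[hold]; j=5 S=350.0949 intr=0.0000 cont=0.0000 V=0.0000[hold]  S*(5)=86.8333
k=4: j=0 S=72.9456 intr=59.3244 cont=58.5808 V=59.3244[EX]; j=1 S=103.3651 intr=28.9049 cont=30.9489 V=30.9489[hold]; j=2 S=146.4700 intr=0.0000 cont=7.9474 V=7.9474[hold]; j=3 S=207.5504 intr=0.0000 cont=0.0000 V=0.0000[hold]; j=4 S=294.1022 intr=0.0000 cont=0.0000 V=0.0000[hold]  S*(4)=72.9456
k=3: j=0 S=86.8333 intr=45.4367 cont=45.6538 V=45.6538[hold]; j=1 S=123.0442 intr=9.2258 cont=19.9637 V=19.9637[hold]; j=2 S=174.3557 intr=0.0000 cont=4.1673 V=4.1673[hold]; j=3 S=247.0648 intr=0.0000 cont=0.0000 V=0.0000[hold]  S*(3)=-
k=2: j=0 S=103.3651 intr=28.9049 cont=33.3223 V=33.3223[hold]; j=1 S=146.4700 intr=0.0000 cont=12.4268 V=12.4268[hold]; j=2 S=207.5504 intr=0.0000 cont=2.1851 V=2.1851[hold]  S*(2)=-
k=1: j=0 S=123.0442 intr=9.2258 cont=23.3136 V=23.3136[hold]; j=1 S=174.3557 intr=0.0000 cont=7.5432 V=7.5432[hold]  S*(1)=-
k=0: j=0 S=146.4700 intr=0.0000 cont=15.7701 V=15.7701[hold]  S*(0)=-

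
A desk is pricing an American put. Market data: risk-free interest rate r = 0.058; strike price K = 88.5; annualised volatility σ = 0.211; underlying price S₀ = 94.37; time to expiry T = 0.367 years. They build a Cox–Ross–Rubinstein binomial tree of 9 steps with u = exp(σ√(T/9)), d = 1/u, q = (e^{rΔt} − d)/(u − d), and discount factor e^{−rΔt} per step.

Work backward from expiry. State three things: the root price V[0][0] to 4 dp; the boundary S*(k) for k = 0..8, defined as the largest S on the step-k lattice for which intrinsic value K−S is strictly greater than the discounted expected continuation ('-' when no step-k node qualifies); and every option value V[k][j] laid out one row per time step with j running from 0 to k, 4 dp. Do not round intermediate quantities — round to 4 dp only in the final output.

price = 1.8272
boundary = - - - - - 76.2625 79.5822 76.2625 79.5822
tree:
1.8272
2.8487 0.8817
4.3233 1.4849 0.3224
6.3573 2.4438 0.5963 0.0682
9.0099 3.9096 1.0864 0.1415 0.0000
12.2375 6.0374 1.9406 0.2937 0.0000 0.0000
15.4186 8.9178 3.3754 0.6097 0.0000 0.0000 0.0000
18.4671 12.2375 5.6514 1.2656 0.0000 0.0000 0.0000 0.0000
21.3884 15.4186 8.9178 2.6272 0.0000 0.0000 0.0000 0.0000 0.0000
24.1879 18.4671 12.2375 5.4537 0.0000 0.0000 0.0000 0.0000 0.0000 0.0000

params: Δt=0.04078 u=1.04353 d=0.95829 q=0.51713 e^(-rΔt)=0.99764
t_9 payoffs: 24.1879 18.4671 12.2375 5.4537 0.0000 0.0000 0.0000 0.0000 0.0000 0.0000
t_8: node(8,0) S=67.1116 payoff=21.3884 vs cont=21.1793 → 21.3884 [stop]  node(8,1) S=73.0814 payoff=15.4186 vs cont=15.2096 → 15.4186 [stop]  node(8,2) S=79.5822 payoff=8.9178 vs cont=8.7088 → 8.9178 [stop]  node(8,3) S=86.6612 payoff=1.8388 vs cont=2.6272 → 2.6272 [wait]  node(8,4) S=94.3700 payoff=0.0000 vs cont=0.0000 → 0.0000 [wait]  node(8,5) S=102.7645 payoff=0.0000 vs cont=0.0000 → 0.0000 [wait]  node(8,6) S=111.9057 payoff=0.0000 vs cont=0.0000 → 0.0000 [wait]  node(8,7) S=121.8600 payoff=0.0000 vs cont=0.0000 → 0.0000 [wait]  node(8,8) S=132.6998 payoff=0.0000 vs cont=0.0000 → 0.0000 [wait]  ⇒ S*(8)=79.5822
t_7: node(7,0) S=70.0329 payoff=18.4671 vs cont=18.2580 → 18.4671 [stop]  node(7,1) S=76.2625 payoff=12.2375 vs cont=12.0284 → 12.2375 [stop]  node(7,2) S=83.0463 payoff=5.4537 vs cont=5.6514 → 5.6514 [wait]  node(7,3) S=90.4335 payoff=0.0000 vs cont=1.2656 → 1.2656 [wait]  node(7,4) S=98.4778 payoff=0.0000 vs cont=0.0000 → 0.0000 [wait]  node(7,5) S=107.2377 payoff=0.0000 vs cont=0.0000 → 0.0000 [wait]  node(7,6) S=116.7768 payoff=0.0000 vs cont=0.0000 → 0.0000 [wait]  node(7,7) S=127.1645 payoff=0.0000 vs cont=0.0000 → 0.0000 [wait]  ⇒ S*(7)=76.2625
t_6: node(6,0) S=73.0814 payoff=15.4186 vs cont=15.2096 → 15.4186 [stop]  node(6,1) S=79.5822 payoff=8.9178 vs cont=8.8108 → 8.9178 [stop]  node(6,2) S=86.6612 payoff=1.8388 vs cont=3.3754 → 3.3754 [wait]  node(6,3) S=94.3700 payoff=0.0000 vs cont=0.6097 → 0.6097 [wait]  node(6,4) S=102.7645 payoff=0.0000 vs cont=0.0000 → 0.0000 [wait]  node(6,5) S=111.9057 payoff=0.0000 vs cont=0.0000 → 0.0000 [wait]  node(6,6) S=121.8600 payoff=0.0000 vs cont=0.0000 → 0.0000 [wait]  ⇒ S*(6)=79.5822
t_5: node(5,0) S=76.2625 payoff=12.2375 vs cont=12.0284 → 12.2375 [stop]  node(5,1) S=83.0463 payoff=5.4537 vs cont=6.0374 → 6.0374 [wait]  node(5,2) S=90.4335 payoff=0.0000 vs cont=1.9406 → 1.9406 [wait]  node(5,3) S=98.4778 payoff=0.0000 vs cont=0.2937 → 0.2937 [wait]  node(5,4) S=107.2377 payoff=0.0000 vs cont=0.0000 → 0.0000 [wait]  node(5,5) S=116.7768 payoff=0.0000 vs cont=0.0000 → 0.0000 [wait]  ⇒ S*(5)=76.2625
t_4: node(4,0) S=79.5822 payoff=8.9178 vs cont=9.0099 → 9.0099 [wait]  node(4,1) S=86.6612 payoff=1.8388 vs cont=3.9096 → 3.9096 [wait]  node(4,2) S=94.3700 payoff=0.0000 vs cont=1.0864 → 1.0864 [wait]  node(4,3) S=102.7645 payoff=0.0000 vs cont=0.1415 → 0.1415 [wait]  node(4,4) S=111.9057 payoff=0.0000 vs cont=0.0000 → 0.0000 [wait]  ⇒ S*(4)=-
t_3: node(3,0) S=83.0463 payoff=5.4537 vs cont=6.3573 → 6.3573 [wait]  node(3,1) S=90.4335 payoff=0.0000 vs cont=2.4438 → 2.4438 [wait]  node(3,2) S=98.4778 payoff=0.0000 vs cont=0.5963 → 0.5963 [wait]  node(3,3) S=107.2377 payoff=0.0000 vs cont=0.0682 → 0.0682 [wait]  ⇒ S*(3)=-
t_2: node(2,0) S=86.6612 payoff=1.8388 vs cont=4.3233 → 4.3233 [wait]  node(2,1) S=94.3700 payoff=0.0000 vs cont=1.4849 → 1.4849 [wait]  node(2,2) S=102.7645 payoff=0.0000 vs cont=0.3224 → 0.3224 [wait]  ⇒ S*(2)=-
t_1: node(1,0) S=90.4335 payoff=0.0000 vs cont=2.8487 → 2.8487 [wait]  node(1,1) S=98.4778 payoff=0.0000 vs cont=0.8817 → 0.8817 [wait]  ⇒ S*(1)=-
t_0: node(0,0) S=94.3700 payoff=0.0000 vs cont=1.8272 → 1.8272 [wait]  ⇒ S*(0)=-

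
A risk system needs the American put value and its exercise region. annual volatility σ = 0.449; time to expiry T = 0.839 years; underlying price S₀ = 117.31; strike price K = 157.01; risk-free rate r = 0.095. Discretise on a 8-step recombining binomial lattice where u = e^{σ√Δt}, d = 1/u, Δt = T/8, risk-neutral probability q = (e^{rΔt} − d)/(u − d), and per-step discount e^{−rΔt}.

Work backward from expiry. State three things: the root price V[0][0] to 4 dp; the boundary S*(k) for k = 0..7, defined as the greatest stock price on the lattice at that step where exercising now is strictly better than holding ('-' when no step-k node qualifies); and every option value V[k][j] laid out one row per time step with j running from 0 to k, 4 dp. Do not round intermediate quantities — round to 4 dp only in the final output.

params: Δt=0.10487 u=1.15651 d=0.86467 q=0.49802 e^(-rΔt)=0.99009
t_8 payoffs: 120.3542 107.9824 91.4349 69.3024 39.7000 0.1063 0.0000 0.0000 0.0000
t_7: node(7,0) S=42.3928 payoff=114.6172 vs cont=113.0607 → 114.6172 [stop]  node(7,1) S=56.7009 payoff=100.3091 vs cont=98.7526 → 100.3091 [stop]  node(7,2) S=75.8382 payoff=81.1718 vs cont=79.6153 → 81.1718 [stop]  node(7,3) S=101.4346 payoff=55.5754 vs cont=54.0189 → 55.5754 [stop]  node(7,4) S=135.6701 payoff=21.3399 vs cont=19.7834 → 21.3399 [stop]  node(7,5) S=181.4605 payoff=0.0000 vs cont=0.0528 → 0.0528 [wait]  node(7,6) S=242.7058 payoff=0.0000 vs cont=0.0000 → 0.0000 [wait]  node(7,7) S=324.6222 payoff=0.0000 vs cont=0.0000 → 0.0000 [wait]  ⇒ S*(7)=135.6701
t_6: node(6,0) S=49.0276 payoff=107.9824 vs cont=106.4258 → 107.9824 [stop]  node(6,1) S=65.5751 payoff=91.4349 vs cont=89.8784 → 91.4349 [stop]  node(6,2) S=87.7076 payoff=69.3024 vs cont=67.7459 → 69.3024 [stop]  node(6,3) S=117.3100 payoff=39.7000 vs cont=38.1435 → 39.7000 [stop]  node(6,4) S=156.9037 payoff=0.1063 vs cont=10.6320 → 10.6320 [wait]  node(6,5) S=209.8607 payoff=0.0000 vs cont=0.0263 → 0.0263 [wait]  node(6,6) S=280.6914 payoff=0.0000 vs cont=0.0000 → 0.0000 [wait]  ⇒ S*(6)=117.3100
t_5: node(5,0) S=56.7009 payoff=100.3091 vs cont=98.7526 → 100.3091 [stop]  node(5,1) S=75.8382 payoff=81.1718 vs cont=79.6153 → 81.1718 [stop]  node(5,2) S=101.4346 payoff=55.5754 vs cont=54.0189 → 55.5754 [stop]  node(5,3) S=135.6701 payoff=21.3399 vs cont=24.9734 → 24.9734 [wait]  node(5,4) S=181.4605 payoff=0.0000 vs cont=5.2971 → 5.2971 [wait]  node(5,5) S=242.7058 payoff=0.0000 vs cont=0.0131 → 0.0131 [wait]  ⇒ S*(5)=101.4346
t_4: node(4,0) S=65.5751 payoff=91.4349 vs cont=89.8784 → 91.4349 [stop]  node(4,1) S=87.7076 payoff=69.3024 vs cont=67.7459 → 69.3024 [stop]  node(4,2) S=117.3100 payoff=39.7000 vs cont=39.9351 → 39.9351 [wait]  node(4,3) S=156.9037 payoff=0.1063 vs cont=15.0237 → 15.0237 [wait]  node(4,4) S=209.8607 payoff=0.0000 vs cont=2.6391 → 2.6391 [wait]  ⇒ S*(4)=87.7076
t_3: node(3,0) S=75.8382 payoff=81.1718 vs cont=79.6153 → 81.1718 [stop]  node(3,1) S=101.4346 payoff=55.5754 vs cont=54.1348 → 55.5754 [stop]  node(3,2) S=135.6701 payoff=21.3399 vs cont=27.2558 → 27.2558 [wait]  node(3,3) S=181.4605 payoff=0.0000 vs cont=8.7681 → 8.7681 [wait]  ⇒ S*(3)=101.4346
t_2: node(2,0) S=87.7076 payoff=69.3024 vs cont=67.7459 → 69.3024 [stop]  node(2,1) S=117.3100 payoff=39.7000 vs cont=41.0605 → 41.0605 [wait]  node(2,2) S=156.9037 payoff=0.1063 vs cont=17.8696 → 17.8696 [wait]  ⇒ S*(2)=87.7076
t_1: node(1,0) S=101.4346 payoff=55.5754 vs cont=54.6897 → 55.5754 [stop]  node(1,1) S=135.6701 payoff=21.3399 vs cont=29.2183 → 29.2183 [wait]  ⇒ S*(1)=101.4346
t_0: node(0,0) S=117.3100 payoff=39.7000 vs cont=42.0282 → 42.0282 [wait]  ⇒ S*(0)=-

price = 42.0282
boundary = - 101.4346 87.7076 101.4346 87.7076 101.4346 117.3100 135.6701
tree:
42.0282
55.5754 29.2183
69.3024 41.0605 17.8696
81.1718 55.5754 27.2558 8.7681
91.4349 69.3024 39.9351 15.0237 2.6391
100.3091 81.1718 55.5754 24.9734 5.2971 0.0131
107.9824 91.4349 69.3024 39.7000 10.6320 0.0263 0.0000
114.6172 100.3091 81.1718 55.5754 21.3399 0.0528 0.0000 0.0000
120.3542 107.9824 91.4349 69.3024 39.7000 0.1063 0.0000 0.0000 0.0000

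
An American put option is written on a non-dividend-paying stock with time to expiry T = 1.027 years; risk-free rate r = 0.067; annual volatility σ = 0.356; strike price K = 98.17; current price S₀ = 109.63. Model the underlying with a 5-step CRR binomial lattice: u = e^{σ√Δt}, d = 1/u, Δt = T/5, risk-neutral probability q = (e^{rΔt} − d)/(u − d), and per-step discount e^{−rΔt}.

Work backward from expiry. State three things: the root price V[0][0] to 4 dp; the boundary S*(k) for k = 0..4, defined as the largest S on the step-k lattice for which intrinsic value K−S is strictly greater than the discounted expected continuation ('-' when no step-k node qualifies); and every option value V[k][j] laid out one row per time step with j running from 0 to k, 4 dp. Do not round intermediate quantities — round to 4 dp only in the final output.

params: Δt=0.20540 u=1.17509 d=0.85100 q=0.50251 e^(-rΔt)=0.98633
t_5 payoffs: 49.2397 30.6055 4.8749 0.0000 0.0000 0.0000
t_4: node(4,0) S=57.4974 payoff=40.6726 vs cont=39.3309 → 40.6726 [stop]  node(4,1) S=79.3942 payoff=18.7758 vs cont=17.4341 → 18.7758 [stop]  node(4,2) S=109.6300 payoff=0.0000 vs cont=2.3921 → 2.3921 [wait]  node(4,3) S=151.3806 payoff=0.0000 vs cont=0.0000 → 0.0000 [wait]  node(4,4) S=209.0311 payoff=0.0000 vs cont=0.0000 → 0.0000 [wait]  ⇒ S*(4)=79.3942
t_3: node(3,0) S=67.5645 payoff=30.6055 vs cont=29.2638 → 30.6055 [stop]  node(3,1) S=93.2951 payoff=4.8749 vs cont=10.3988 → 10.3988 [wait]  node(3,2) S=128.8249 payoff=0.0000 vs cont=1.1738 → 1.1738 [wait]  node(3,3) S=177.8855 payoff=0.0000 vs cont=0.0000 → 0.0000 [wait]  ⇒ S*(3)=67.5645
t_2: node(2,0) S=79.3942 payoff=18.7758 vs cont=20.1719 → 20.1719 [wait]  node(2,1) S=109.6300 payoff=0.0000 vs cont=5.6844 → 5.6844 [wait]  node(2,2) S=151.3806 payoff=0.0000 vs cont=0.5760 → 0.5760 [wait]  ⇒ S*(2)=-
t_1: node(1,0) S=93.2951 payoff=4.8749 vs cont=12.7156 → 12.7156 [wait]  node(1,1) S=128.8249 payoff=0.0000 vs cont=3.0747 → 3.0747 [wait]  ⇒ S*(1)=-
t_0: node(0,0) S=109.6300 payoff=0.0000 vs cont=7.7634 → 7.7634 [wait]  ⇒ S*(0)=-

price = 7.7634
boundary = - - - 67.5645 79.3942
tree:
7.7634
12.7156 3.0747
20.1719 5.6844 0.5760
30.6055 10.3988 1.1738 0.0000
40.6726 18.7758 2.3921 0.0000 0.0000
49.2397 30.6055 4.8749 0.0000 0.0000 0.0000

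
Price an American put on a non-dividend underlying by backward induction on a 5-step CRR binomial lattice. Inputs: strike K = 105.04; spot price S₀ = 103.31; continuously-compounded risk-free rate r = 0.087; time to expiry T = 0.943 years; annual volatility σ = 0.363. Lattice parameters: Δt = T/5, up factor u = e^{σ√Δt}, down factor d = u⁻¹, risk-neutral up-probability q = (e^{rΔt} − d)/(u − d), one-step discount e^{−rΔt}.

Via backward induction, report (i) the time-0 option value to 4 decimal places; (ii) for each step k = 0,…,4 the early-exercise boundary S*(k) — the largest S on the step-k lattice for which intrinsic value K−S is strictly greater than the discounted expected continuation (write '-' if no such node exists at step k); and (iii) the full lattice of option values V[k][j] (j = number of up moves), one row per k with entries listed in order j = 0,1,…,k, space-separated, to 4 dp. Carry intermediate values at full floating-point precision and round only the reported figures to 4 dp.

price = 12.4567
boundary = - - 75.3728 64.3799 75.3728
tree:
12.4567
19.6154 6.0606
29.6672 10.7028 1.8478
40.6601 18.2761 3.8564 0.0000
50.0496 29.6672 8.0484 0.0000 0.0000
58.0698 40.6601 16.7974 0.0000 0.0000 0.0000

params: Δt=0.18860 u=1.17075 d=0.85415 q=0.51292 e^(-rΔt)=0.98373
t_5 payoffs: 58.0698 40.6601 16.7974 0.0000 0.0000 0.0000
t_4: node(4,0) S=54.9904 payoff=50.0496 vs cont=48.3402 → 50.0496 [stop]  node(4,1) S=75.3728 payoff=29.6672 vs cont=27.9578 → 29.6672 [stop]  node(4,2) S=103.3100 payoff=1.7300 vs cont=8.0484 → 8.0484 [wait]  node(4,3) S=141.6023 payoff=0.0000 vs cont=0.0000 → 0.0000 [wait]  node(4,4) S=194.0877 payoff=0.0000 vs cont=0.0000 → 0.0000 [wait]  ⇒ S*(4)=75.3728
t_3: node(3,0) S=64.3799 payoff=40.6601 vs cont=38.9506 → 40.6601 [stop]  node(3,1) S=88.2426 payoff=16.7974 vs cont=18.2761 → 18.2761 [wait]  node(3,2) S=120.9501 payoff=0.0000 vs cont=3.8564 → 3.8564 [wait]  node(3,3) S=165.7808 payoff=0.0000 vs cont=0.0000 → 0.0000 [wait]  ⇒ S*(3)=64.3799
t_2: node(2,0) S=75.3728 payoff=29.6672 vs cont=28.7039 → 29.6672 [stop]  node(2,1) S=103.3100 payoff=1.7300 vs cont=10.7028 → 10.7028 [wait]  node(2,2) S=141.6023 payoff=0.0000 vs cont=1.8478 → 1.8478 [wait]  ⇒ S*(2)=75.3728
t_1: node(1,0) S=88.2426 payoff=16.7974 vs cont=19.6154 → 19.6154 [wait]  node(1,1) S=120.9501 payoff=0.0000 vs cont=6.0606 → 6.0606 [wait]  ⇒ S*(1)=-
t_0: node(0,0) S=103.3100 payoff=1.7300 vs cont=12.4567 → 12.4567 [wait]  ⇒ S*(0)=-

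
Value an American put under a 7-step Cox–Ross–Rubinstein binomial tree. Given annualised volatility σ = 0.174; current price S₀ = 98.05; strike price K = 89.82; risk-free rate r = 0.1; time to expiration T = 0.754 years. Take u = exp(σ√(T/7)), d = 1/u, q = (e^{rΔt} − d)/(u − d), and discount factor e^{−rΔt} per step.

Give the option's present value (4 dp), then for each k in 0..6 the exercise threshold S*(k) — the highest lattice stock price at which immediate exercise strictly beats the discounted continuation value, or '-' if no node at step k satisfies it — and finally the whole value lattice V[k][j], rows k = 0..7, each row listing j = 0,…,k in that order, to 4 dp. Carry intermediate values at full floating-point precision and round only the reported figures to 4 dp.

Δt=0.10771  u=1.05877  d=0.94449  q=0.58050  discount=0.98929
step 7 (expiry): payoffs max(K−S,0) = 24.0784 16.1243 7.2078 0.0000 0.0000 0.0000 0.0000 0.0000
step 6: (k=6,j=0): S=69.6051, (K−S)⁺=20.2149, hold=19.2526 ⇒ V=20.2149 exercise | (k=6,j=1): S=78.0267, (K−S)⁺=11.7933, hold=10.8310 ⇒ V=11.7933 exercise | (k=6,j=2): S=87.4673, (K−S)⁺=2.3527, hold=2.9913 ⇒ V=2.9913 continue | (k=6,j=3): S=98.0500, (K−S)⁺=0.0000, hold=0.0000 ⇒ V=0.0000 continue | (k=6,j=4): S=109.9132, (K−S)⁺=0.0000, hold=0.0000 ⇒ V=0.0000 continue | (k=6,j=5): S=123.2117, (K−S)⁺=0.0000, hold=0.0000 ⇒ V=0.0000 continue | (k=6,j=6): S=138.1192, (K−S)⁺=0.0000, hold=0.0000 ⇒ V=0.0000 continue  boundary S*=78.0267
step 5: (k=5,j=0): S=73.6957, (K−S)⁺=16.1243, hold=15.1620 ⇒ V=16.1243 exercise | (k=5,j=1): S=82.6122, (K−S)⁺=7.2078, hold=6.6122 ⇒ V=7.2078 exercise | (k=5,j=2): S=92.6076, (K−S)⁺=0.0000, hold=1.2414 ⇒ V=1.2414 continue | (k=5,j=3): S=103.8123, (K−S)⁺=0.0000, hold=0.0000 ⇒ V=0.0000 continue | (k=5,j=4): S=116.3726, (K−S)⁺=0.0000, hold=0.0000 ⇒ V=0.0000 continue | (k=5,j=5): S=130.4526, (K−S)⁺=0.0000, hold=0.0000 ⇒ V=0.0000 continue  boundary S*=82.6122
step 4: (k=4,j=0): S=78.0267, (K−S)⁺=11.7933, hold=10.8310 ⇒ V=11.7933 exercise | (k=4,j=1): S=87.4673, (K−S)⁺=2.3527, hold=3.7042 ⇒ V=3.7042 continue | (k=4,j=2): S=98.0500, (K−S)⁺=0.0000, hold=0.5152 ⇒ V=0.5152 continue | (k=4,j=3): S=109.9132, (K−S)⁺=0.0000, hold=0.0000 ⇒ V=0.0000 continue | (k=4,j=4): S=123.2117, (K−S)⁺=0.0000, hold=0.0000 ⇒ V=0.0000 continue  boundary S*=78.0267
step 3: (k=3,j=0): S=82.6122, (K−S)⁺=7.2078, hold=7.0216 ⇒ V=7.2078 exercise | (k=3,j=1): S=92.6076, (K−S)⁺=0.0000, hold=1.8332 ⇒ V=1.8332 continue | (k=3,j=2): S=103.8123, (K−S)⁺=0.0000, hold=0.2138 ⇒ V=0.2138 continue | (k=3,j=3): S=116.3726, (K−S)⁺=0.0000, hold=0.0000 ⇒ V=0.0000 continue  boundary S*=82.6122
step 2: (k=2,j=0): S=87.4673, (K−S)⁺=2.3527, hold=4.0440 ⇒ V=4.0440 continue | (k=2,j=1): S=98.0500, (K−S)⁺=0.0000, hold=0.8836 ⇒ V=0.8836 continue | (k=2,j=2): S=109.9132, (K−S)⁺=0.0000, hold=0.0887 ⇒ V=0.0887 continue  boundary S*=-
step 1: (k=1,j=0): S=92.6076, (K−S)⁺=0.0000, hold=2.1857 ⇒ V=2.1857 continue | (k=1,j=1): S=103.8123, (K−S)⁺=0.0000, hold=0.4176 ⇒ V=0.4176 continue  boundary S*=-
step 0: (k=0,j=0): S=98.0500, (K−S)⁺=0.0000, hold=1.1469 ⇒ V=1.1469 continue  boundary S*=-

price = 1.1469
boundary = - - - 82.6122 78.0267 82.6122 78.0267
tree:
1.1469
2.1857 0.4176
4.0440 0.8836 0.0887
7.2078 1.8332 0.2138 0.0000
11.7933 3.7042 0.5152 0.0000 0.0000
16.1243 7.2078 1.2414 0.0000 0.0000 0.0000
20.2149 11.7933 2.9913 0.0000 0.0000 0.0000 0.0000
24.0784 16.1243 7.2078 0.0000 0.0000 0.0000 0.0000 0.0000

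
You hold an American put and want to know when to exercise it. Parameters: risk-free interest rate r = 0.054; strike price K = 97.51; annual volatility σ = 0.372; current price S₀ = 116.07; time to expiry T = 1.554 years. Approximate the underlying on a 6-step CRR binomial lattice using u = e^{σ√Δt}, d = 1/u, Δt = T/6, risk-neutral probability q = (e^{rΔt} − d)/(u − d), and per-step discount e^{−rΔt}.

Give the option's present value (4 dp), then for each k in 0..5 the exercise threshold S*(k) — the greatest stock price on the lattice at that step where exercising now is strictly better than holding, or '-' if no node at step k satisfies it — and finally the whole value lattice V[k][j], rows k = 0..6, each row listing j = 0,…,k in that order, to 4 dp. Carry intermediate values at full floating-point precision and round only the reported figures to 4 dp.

price = 9.4133
boundary = - - - 65.7749 54.4302 65.7749
tree:
9.4133
14.6153 4.2650
21.9756 7.3682 1.1551
31.7351 12.4410 2.2958 0.0000
43.0798 20.3471 4.5630 0.0000 0.0000
52.4677 31.7351 9.0693 0.0000 0.0000 0.0000
60.2365 43.0798 18.0259 0.0000 0.0000 0.0000 0.0000

Δt=0.25900, u=1.20843, d=0.82752, q=0.48979, disc=e^(-rΔt)=0.98611
k=6 terminal: V=max(K-S,0) → 60.2365 43.0798 18.0259 0.0000 0.0000 0.0000 0.0000
k=5: j=0 S=45.0423 intr=52.4677 cont=51.1134 V=52.4677[EX]; j=1 S=65.7749 intr=31.7351 cont=30.3808 V=31.7351[EX]; j=2 S=96.0506 intr=1.4594 cont=9.0693 V=9.0693[hold]; j=3 S=140.2620 intr=0.0000 cont=0.0000 V=0.0000[hold]; j=4 S=204.8235 intr=0.0000 cont=0.0000 V=0.0000[hold]; j=5 S=299.1022 intr=0.0000 cont=0.0000 V=0.0000[hold]  S*(5)=65.7749
k=4: j=0 S=54.4302 intr=43.0798 cont=41.7255 V=43.0798[EX]; j=1 S=79.4841 intr=18.0259 cont=20.3471 V=20.3471[hold]; j=2 S=116.0700 intr=0.0000 cont=4.5630 V=4.5630[hold]; j=3 S=169.4962 intr=0.0000 cont=0.0000 V=0.0000[hold]; j=4 S=247.5140 intr=0.0000 cont=0.0000 V=0.0000[hold]  S*(4)=54.4302
k=3: j=0 S=65.7749 intr=31.7351 cont=31.5019 V=31.7351[EX]; j=1 S=96.0506 intr=1.4594 cont=12.4410 V=12.4410[hold]; j=2 S=140.2620 intr=0.0000 cont=2.2958 V=2.2958[hold]; j=3 S=204.8235 intr=0.0000 cont=0.0000 V=0.0000[hold]  S*(3)=65.7749
k=2: j=0 S=79.4841 intr=18.0259 cont=21.9756 V=21.9756[hold]; j=1 S=116.0700 intr=0.0000 cont=7.3682 V=7.3682[hold]; j=2 S=169.4962 intr=0.0000 cont=1.1551 V=1.1551[hold]  S*(2)=-
k=1: j=0 S=96.0506 intr=1.4594 cont=14.6153 V=14.6153[hold]; j=1 S=140.2620 intr=0.0000 cont=4.2650 V=4.2650[hold]  S*(1)=-
k=0: j=0 S=116.0700 intr=0.0000 cont=9.4133 V=9.4133[hold]  S*(0)=-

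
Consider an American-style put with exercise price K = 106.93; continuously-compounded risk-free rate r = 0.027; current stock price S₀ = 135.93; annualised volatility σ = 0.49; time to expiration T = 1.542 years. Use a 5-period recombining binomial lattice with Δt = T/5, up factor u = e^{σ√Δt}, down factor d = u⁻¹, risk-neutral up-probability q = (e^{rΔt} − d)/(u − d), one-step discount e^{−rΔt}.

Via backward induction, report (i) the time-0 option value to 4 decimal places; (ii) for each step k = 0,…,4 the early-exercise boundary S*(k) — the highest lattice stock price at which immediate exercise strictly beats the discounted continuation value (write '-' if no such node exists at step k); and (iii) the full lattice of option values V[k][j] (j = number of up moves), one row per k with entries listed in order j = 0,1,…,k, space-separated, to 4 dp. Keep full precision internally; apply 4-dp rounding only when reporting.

price = 14.5023
boundary = - - - 60.0870 78.8785
tree:
14.5023
22.1339 5.3534
32.8495 9.3209 0.5563
46.8430 16.1908 1.0154 0.0000
61.1577 28.0515 1.8535 0.0000 0.0000
72.0622 46.8430 3.3831 0.0000 0.0000 0.0000

params: Δt=0.30840 u=1.31274 d=0.76177 q=0.44756 e^(-rΔt)=0.99171
t_5 payoffs: 72.0622 46.8430 3.3831 0.0000 0.0000 0.0000
t_4: node(4,0) S=45.7723 payoff=61.1577 vs cont=60.2711 → 61.1577 [stop]  node(4,1) S=78.8785 payoff=28.0515 vs cont=27.1648 → 28.0515 [stop]  node(4,2) S=135.9300 payoff=0.0000 vs cont=1.8535 → 1.8535 [wait]  node(4,3) S=234.2458 payoff=0.0000 vs cont=0.0000 → 0.0000 [wait]  node(4,4) S=403.6717 payoff=0.0000 vs cont=0.0000 → 0.0000 [wait]  ⇒ S*(4)=78.8785
t_3: node(3,0) S=60.0870 payoff=46.8430 vs cont=45.9563 → 46.8430 [stop]  node(3,1) S=103.5469 payoff=3.3831 vs cont=16.1908 → 16.1908 [wait]  node(3,2) S=178.4406 payoff=0.0000 vs cont=1.0154 → 1.0154 [wait]  node(3,3) S=307.5035 payoff=0.0000 vs cont=0.0000 → 0.0000 [wait]  ⇒ S*(3)=60.0870
t_2: node(2,0) S=78.8785 payoff=28.0515 vs cont=32.8495 → 32.8495 [wait]  node(2,1) S=135.9300 payoff=0.0000 vs cont=9.3209 → 9.3209 [wait]  node(2,2) S=234.2458 payoff=0.0000 vs cont=0.5563 → 0.5563 [wait]  ⇒ S*(2)=-
t_1: node(1,0) S=103.5469 payoff=3.3831 vs cont=22.1339 → 22.1339 [wait]  node(1,1) S=178.4406 payoff=0.0000 vs cont=5.3534 → 5.3534 [wait]  ⇒ S*(1)=-
t_0: node(0,0) S=135.9300 payoff=0.0000 vs cont=14.5023 → 14.5023 [wait]  ⇒ S*(0)=-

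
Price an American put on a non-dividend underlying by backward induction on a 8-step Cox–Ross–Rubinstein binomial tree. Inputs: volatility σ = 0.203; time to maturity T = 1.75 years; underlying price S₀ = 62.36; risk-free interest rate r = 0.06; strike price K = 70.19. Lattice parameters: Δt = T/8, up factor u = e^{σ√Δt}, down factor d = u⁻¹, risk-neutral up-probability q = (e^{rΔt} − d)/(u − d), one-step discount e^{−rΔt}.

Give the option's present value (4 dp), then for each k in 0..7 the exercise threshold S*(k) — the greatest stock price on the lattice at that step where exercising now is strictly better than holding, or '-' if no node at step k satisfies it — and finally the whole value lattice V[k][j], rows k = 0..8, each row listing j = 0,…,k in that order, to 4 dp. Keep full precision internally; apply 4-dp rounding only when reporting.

Δt=0.21875  u=1.09960  d=0.90942  q=0.54575  discount=0.98696
step 8 (expiry): payoffs max(K−S,0) = 41.0134 34.9121 27.5349 18.6151 7.8300 0.0000 0.0000 0.0000 0.0000
step 7: (k=7,j=0): S=32.0825, (K−S)⁺=38.1075, hold=37.1922 ⇒ V=38.1075 exercise | (k=7,j=1): S=38.7915, (K−S)⁺=31.3985, hold=30.4833 ⇒ V=31.3985 exercise | (k=7,j=2): S=46.9034, (K−S)⁺=23.2866, hold=22.3714 ⇒ V=23.2866 exercise | (k=7,j=3): S=56.7116, (K−S)⁺=13.4784, hold=12.5631 ⇒ V=13.4784 exercise | (k=7,j=4): S=68.5709, (K−S)⁺=1.6191, hold=3.5104 ⇒ V=3.5104 continue | (k=7,j=5): S=82.9102, (K−S)⁺=0.0000, hold=0.0000 ⇒ V=0.0000 continue | (k=7,j=6): S=100.2480, (K−S)⁺=0.0000, hold=0.0000 ⇒ V=0.0000 continue | (k=7,j=7): S=121.2114, (K−S)⁺=0.0000, hold=0.0000 ⇒ V=0.0000 continue  boundary S*=56.7116
step 6: (k=6,j=0): S=35.2779, (K−S)⁺=34.9121, hold=33.9969 ⇒ V=34.9121 exercise | (k=6,j=1): S=42.6551, (K−S)⁺=27.5349, hold=26.6197 ⇒ V=27.5349 exercise | (k=6,j=2): S=51.5749, (K−S)⁺=18.6151, hold=17.6999 ⇒ V=18.6151 exercise | (k=6,j=3): S=62.3600, (K−S)⁺=7.8300, hold=7.9335 ⇒ V=7.9335 continue | (k=6,j=4): S=75.4004, (K−S)⁺=0.0000, hold=1.5738 ⇒ V=1.5738 continue | (k=6,j=5): S=91.1678, (K−S)⁺=0.0000, hold=0.0000 ⇒ V=0.0000 continue | (k=6,j=6): S=110.2325, (K−S)⁺=0.0000, hold=0.0000 ⇒ V=0.0000 continue  boundary S*=51.5749
step 5: (k=5,j=0): S=38.7915, (K−S)⁺=31.3985, hold=30.4833 ⇒ V=31.3985 exercise | (k=5,j=1): S=46.9034, (K−S)⁺=23.2866, hold=22.3714 ⇒ V=23.2866 exercise | (k=5,j=2): S=56.7116, (K−S)⁺=13.4784, hold=12.6189 ⇒ V=13.4784 exercise | (k=5,j=3): S=68.5709, (K−S)⁺=1.6191, hold=4.4045 ⇒ V=4.4045 continue | (k=5,j=4): S=82.9102, (K−S)⁺=0.0000, hold=0.7056 ⇒ V=0.7056 continue | (k=5,j=5): S=100.2480, (K−S)⁺=0.0000, hold=0.0000 ⇒ V=0.0000 continue  boundary S*=56.7116
step 4: (k=4,j=0): S=42.6551, (K−S)⁺=27.5349, hold=26.6197 ⇒ V=27.5349 exercise | (k=4,j=1): S=51.5749, (K−S)⁺=18.6151, hold=17.6999 ⇒ V=18.6151 exercise | (k=4,j=2): S=62.3600, (K−S)⁺=7.8300, hold=8.4151 ⇒ V=8.4151 continue | (k=4,j=3): S=75.4004, (K−S)⁺=0.0000, hold=2.3547 ⇒ V=2.3547 continue | (k=4,j=4): S=91.1678, (K−S)⁺=0.0000, hold=0.3163 ⇒ V=0.3163 continue  boundary S*=51.5749
step 3: (k=3,j=0): S=46.9034, (K−S)⁺=23.2866, hold=22.3714 ⇒ V=23.2866 exercise | (k=3,j=1): S=56.7116, (K−S)⁺=13.4784, hold=12.8783 ⇒ V=13.4784 exercise | (k=3,j=2): S=68.5709, (K−S)⁺=1.6191, hold=5.0410 ⇒ V=5.0410 continue | (k=3,j=3): S=82.9102, (K−S)⁺=0.0000, hold=1.2260 ⇒ V=1.2260 continue  boundary S*=56.7116
step 2: (k=2,j=0): S=51.5749, (K−S)⁺=18.6151, hold=17.6999 ⇒ V=18.6151 exercise | (k=2,j=1): S=62.3600, (K−S)⁺=7.8300, hold=8.7580 ⇒ V=8.7580 continue | (k=2,j=2): S=75.4004, (K−S)⁺=0.0000, hold=2.9204 ⇒ V=2.9204 continue  boundary S*=51.5749
step 1: (k=1,j=0): S=56.7116, (K−S)⁺=13.4784, hold=13.0630 ⇒ V=13.4784 exercise | (k=1,j=1): S=68.5709, (K−S)⁺=1.6191, hold=5.4994 ⇒ V=5.4994 continue  boundary S*=56.7116
step 0: (k=0,j=0): S=62.3600, (K−S)⁺=7.8300, hold=9.0049 ⇒ V=9.0049 continue  boundary S*=-

price = 9.0049
boundary = - 56.7116 51.5749 56.7116 51.5749 56.7116 51.5749 56.7116
tree:
9.0049
13.4784 5.4994
18.6151 8.7580 2.9204
23.2866 13.4784 5.0410 1.2260
27.5349 18.6151 8.4151 2.3547 0.3163
31.3985 23.2866 13.4784 4.4045 0.7056 0.0000
34.9121 27.5349 18.6151 7.9335 1.5738 0.0000 0.0000
38.1075 31.3985 23.2866 13.4784 3.5104 0.0000 0.0000 0.0000
41.0134 34.9121 27.5349 18.6151 7.8300 0.0000 0.0000 0.0000 0.0000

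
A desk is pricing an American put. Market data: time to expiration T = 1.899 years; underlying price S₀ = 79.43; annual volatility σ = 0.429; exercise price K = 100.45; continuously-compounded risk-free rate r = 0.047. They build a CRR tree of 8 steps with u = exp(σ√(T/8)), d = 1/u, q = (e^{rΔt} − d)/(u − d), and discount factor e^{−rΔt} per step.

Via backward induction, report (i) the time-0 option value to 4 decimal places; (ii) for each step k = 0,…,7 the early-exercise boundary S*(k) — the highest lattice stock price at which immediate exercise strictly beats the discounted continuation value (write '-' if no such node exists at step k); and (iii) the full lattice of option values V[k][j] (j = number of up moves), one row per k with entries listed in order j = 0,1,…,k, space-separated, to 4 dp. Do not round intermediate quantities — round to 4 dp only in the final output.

Δt=0.23738, u=1.23246, d=0.81138, q=0.47458, disc=e^(-rΔt)=0.98891
k=8 terminal: V=max(K-S,0) → 85.5290 77.7856 66.0237 48.1577 21.0200 0.0000 0.0000 0.0000 0.0000
k=7: j=0 S=18.3895 intr=82.0605 cont=80.9460 V=82.0605[EX]; j=1 S=27.9330 intr=72.5170 cont=71.4026 V=72.5170[EX]; j=2 S=42.4291 intr=58.0209 cont=56.9064 V=58.0209[EX]; j=3 S=64.4482 intr=36.0018 cont=34.8873 V=36.0018[EX]; j=4 S=97.8944 intr=2.5556 cont=10.9218 V=10.9218[hold]; j=5 S=148.6980 intr=0.0000 cont=0.0000 V=0.0000[hold]; j=6 S=225.8666 intr=0.0000 cont=0.0000 V=0.0000[hold]; j=7 S=343.0829 intr=0.0000 cont=0.0000 V=0.0000[hold]  S*(7)=64.4482
k=6: j=0 S=22.6644 intr=77.7856 cont=76.6712 V=77.7856[EX]; j=1 S=34.4263 intr=66.0237 cont=64.9092 V=66.0237[EX]; j=2 S=52.2923 intr=48.1577 cont=47.0433 V=48.1577[EX]; j=3 S=79.4300 intr=21.0200 cont=23.8319 V=23.8319[hold]; j=4 S=120.6512 intr=0.0000 cont=5.6749 V=5.6749[hold]; j=5 S=183.2646 intr=0.0000 cont=0.0000 V=0.0000[hold]; j=6 S=278.3720 intr=0.0000 cont=0.0000 V=0.0000[hold]  S*(6)=52.2923
k=5: j=0 S=27.9330 intr=72.5170 cont=71.4026 V=72.5170[EX]; j=1 S=42.4291 intr=58.0209 cont=56.9064 V=58.0209[EX]; j=2 S=64.4482 intr=36.0018 cont=36.2070 V=36.2070[hold]; j=3 S=97.8944 intr=2.5556 cont=15.0462 V=15.0462[hold]; j=4 S=148.6980 intr=0.0000 cont=2.9486 V=2.9486[hold]; j=5 S=225.8666 intr=0.0000 cont=0.0000 V=0.0000[hold]  S*(5)=42.4291
k=4: j=0 S=34.4263 intr=66.0237 cont=64.9092 V=66.0237[EX]; j=1 S=52.2923 intr=48.1577 cont=47.1396 V=48.1577[EX]; j=2 S=79.4300 intr=21.0200 cont=25.8742 V=25.8742[hold]; j=3 S=120.6512 intr=0.0000 cont=9.2017 V=9.2017[hold]; j=4 S=183.2646 intr=0.0000 cont=1.5321 V=1.5321[hold]  S*(4)=52.2923
k=3: j=0 S=42.4291 intr=58.0209 cont=56.9064 V=58.0209[EX]; j=1 S=64.4482 intr=36.0018 cont=37.1655 V=37.1655[hold]; j=2 S=97.8944 intr=2.5556 cont=17.7625 V=17.7625[hold]; j=3 S=148.6980 intr=0.0000 cont=5.5001 V=5.5001[hold]  S*(3)=42.4291
k=2: j=0 S=52.2923 intr=48.1577 cont=47.5894 V=48.1577[EX]; j=1 S=79.4300 intr=21.0200 cont=27.6470 V=27.6470[hold]; j=2 S=120.6512 intr=0.0000 cont=11.8105 V=11.8105[hold]  S*(2)=52.2923
k=1: j=0 S=64.4482 intr=36.0018 cont=37.9975 V=37.9975[hold]; j=1 S=97.8944 intr=2.5556 cont=19.9080 V=19.9080[hold]  S*(1)=-
k=0: j=0 S=79.4300 intr=21.0200 cont=29.0862 V=29.0862[hold]  S*(0)=-

price = 29.0862
boundary = - - 52.2923 42.4291 52.2923 42.4291 52.2923 64.4482
tree:
29.0862
37.9975 19.9080
48.1577 27.6470 11.8105
58.0209 37.1655 17.7625 5.5001
66.0237 48.1577 25.8742 9.2017 1.5321
72.5170 58.0209 36.2070 15.0462 2.9486 0.0000
77.7856 66.0237 48.1577 23.8319 5.6749 0.0000 0.0000
82.0605 72.5170 58.0209 36.0018 10.9218 0.0000 0.0000 0.0000
85.5290 77.7856 66.0237 48.1577 21.0200 0.0000 0.0000 0.0000 0.0000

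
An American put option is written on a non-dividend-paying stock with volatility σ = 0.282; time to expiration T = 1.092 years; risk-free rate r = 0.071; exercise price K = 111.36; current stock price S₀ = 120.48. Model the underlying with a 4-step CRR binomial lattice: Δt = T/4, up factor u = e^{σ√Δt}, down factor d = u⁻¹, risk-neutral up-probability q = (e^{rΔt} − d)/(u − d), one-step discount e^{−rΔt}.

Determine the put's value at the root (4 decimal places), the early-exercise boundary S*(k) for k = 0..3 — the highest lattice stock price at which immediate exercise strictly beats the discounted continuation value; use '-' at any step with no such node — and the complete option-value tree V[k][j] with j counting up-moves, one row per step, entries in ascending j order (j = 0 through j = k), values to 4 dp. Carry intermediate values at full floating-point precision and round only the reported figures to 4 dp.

params: Δt=0.27300 u=1.15875 d=0.86300 q=0.52941 e^(-rΔt)=0.98080
t_4 payoffs: 44.5328 21.6307 0.0000 0.0000 0.0000
t_3: node(3,0) S=77.4362 payoff=33.9238 vs cont=31.7861 → 33.9238 [stop]  node(3,1) S=103.9740 payoff=7.3860 vs cont=9.9838 → 9.9838 [wait]  node(3,2) S=139.6064 payoff=0.0000 vs cont=0.0000 → 0.0000 [wait]  node(3,3) S=187.4503 payoff=0.0000 vs cont=0.0000 → 0.0000 [wait]  ⇒ S*(3)=77.4362
t_2: node(2,0) S=89.7293 payoff=21.6307 vs cont=20.8419 → 21.6307 [stop]  node(2,1) S=120.4800 payoff=0.0000 vs cont=4.6081 → 4.6081 [wait]  node(2,2) S=161.7692 payoff=0.0000 vs cont=0.0000 → 0.0000 [wait]  ⇒ S*(2)=89.7293
t_1: node(1,0) S=103.9740 payoff=7.3860 vs cont=12.3766 → 12.3766 [wait]  node(1,1) S=139.6064 payoff=0.0000 vs cont=2.1269 → 2.1269 [wait]  ⇒ S*(1)=-
t_0: node(0,0) S=120.4800 payoff=0.0000 vs cont=6.8169 → 6.8169 [wait]  ⇒ S*(0)=-

price = 6.8169
boundary = - - 89.7293 77.4362
tree:
6.8169
12.3766 2.1269
21.6307 4.6081 0.0000
33.9238 9.9838 0.0000 0.0000
44.5328 21.6307 0.0000 0.0000 0.0000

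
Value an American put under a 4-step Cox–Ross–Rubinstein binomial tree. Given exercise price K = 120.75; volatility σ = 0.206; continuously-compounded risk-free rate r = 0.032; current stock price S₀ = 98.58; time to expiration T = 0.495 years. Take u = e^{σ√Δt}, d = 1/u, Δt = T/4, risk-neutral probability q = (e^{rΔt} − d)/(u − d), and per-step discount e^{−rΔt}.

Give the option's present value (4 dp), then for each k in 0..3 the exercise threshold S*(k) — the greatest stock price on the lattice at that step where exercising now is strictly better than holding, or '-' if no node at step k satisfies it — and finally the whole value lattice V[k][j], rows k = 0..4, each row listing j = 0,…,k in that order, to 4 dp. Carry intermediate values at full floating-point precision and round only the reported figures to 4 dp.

price = 22.1700
boundary = 98.5800 91.6889 98.5800 105.9890
tree:
22.1700
29.0611 15.3515
35.4705 22.1700 8.9002
41.4318 29.0611 14.7610 3.3216
46.9764 35.4705 22.1700 6.7952 0.0000

Δt=0.12375, u=1.07516, d=0.93010, q=0.50924, disc=e^(-rΔt)=0.99605
k=4 terminal: V=max(K-S,0) → 46.9764 35.4705 22.1700 6.7952 0.0000
k=3: j=0 S=79.3182 intr=41.4318 cont=40.9546 V=41.4318[EX]; j=1 S=91.6889 intr=29.0611 cont=28.5839 V=29.0611[EX]; j=2 S=105.9890 intr=14.7610 cont=14.2838 V=14.7610[EX]; j=3 S=122.5194 intr=0.0000 cont=3.3216 V=3.3216[hold]  S*(3)=105.9890
k=2: j=0 S=85.2795 intr=35.4705 cont=34.9932 V=35.4705[EX]; j=1 S=98.5800 intr=22.1700 cont=21.6928 V=22.1700[EX]; j=2 S=113.9548 intr=6.7952 cont=8.9002 V=8.9002[hold]  S*(2)=98.5800
k=1: j=0 S=91.6889 intr=29.0611 cont=28.5839 V=29.0611[EX]; j=1 S=105.9890 intr=14.7610 cont=15.3515 V=15.3515[hold]  S*(1)=91.6889
k=0: j=0 S=98.5800 intr=22.1700 cont=21.9923 V=22.1700[EX]  S*(0)=98.5800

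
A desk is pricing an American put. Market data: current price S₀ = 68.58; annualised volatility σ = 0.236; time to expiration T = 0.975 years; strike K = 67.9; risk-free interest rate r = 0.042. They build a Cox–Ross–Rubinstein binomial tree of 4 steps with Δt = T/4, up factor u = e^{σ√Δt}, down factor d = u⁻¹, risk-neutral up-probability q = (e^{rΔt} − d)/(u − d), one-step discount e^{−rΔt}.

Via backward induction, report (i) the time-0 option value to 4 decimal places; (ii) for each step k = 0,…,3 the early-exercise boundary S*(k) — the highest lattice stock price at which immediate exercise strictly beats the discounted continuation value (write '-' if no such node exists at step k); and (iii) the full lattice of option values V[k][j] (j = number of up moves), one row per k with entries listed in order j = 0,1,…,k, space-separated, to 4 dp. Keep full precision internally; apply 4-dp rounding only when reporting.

price = 4.7417
boundary = - - 54.3242 61.0373
tree:
4.7417
8.1971 1.5818
13.5758 3.2948 0.0000
19.5506 6.8627 0.0000 0.0000
24.8682 13.5758 0.0000 0.0000 0.0000

Δt=0.24375, u=1.12358, d=0.89002, q=0.51496, disc=e^(-rΔt)=0.98981
k=4 terminal: V=max(K-S,0) → 24.8682 13.5758 0.0000 0.0000 0.0000
k=3: j=0 S=48.3494 intr=19.5506 cont=18.8590 V=19.5506[EX]; j=1 S=61.0373 intr=6.8627 cont=6.5177 V=6.8627[EX]; j=2 S=77.0548 intr=0.0000 cont=0.0000 V=0.0000[hold]; j=3 S=97.2756 intr=0.0000 cont=0.0000 V=0.0000[hold]  S*(3)=61.0373
k=2: j=0 S=54.3242 intr=13.5758 cont=12.8842 V=13.5758[EX]; j=1 S=68.5800 intr=0.0000 cont=3.2948 V=3.2948[hold]; j=2 S=86.5768 intr=0.0000 cont=0.0000 V=0.0000[hold]  S*(2)=54.3242
k=1: j=0 S=61.0373 intr=6.8627 cont=8.1971 V=8.1971[hold]; j=1 S=77.0548 intr=0.0000 cont=1.5818 V=1.5818[hold]  S*(1)=-
k=0: j=0 S=68.5800 intr=0.0000 cont=4.7417 V=4.7417[hold]  S*(0)=-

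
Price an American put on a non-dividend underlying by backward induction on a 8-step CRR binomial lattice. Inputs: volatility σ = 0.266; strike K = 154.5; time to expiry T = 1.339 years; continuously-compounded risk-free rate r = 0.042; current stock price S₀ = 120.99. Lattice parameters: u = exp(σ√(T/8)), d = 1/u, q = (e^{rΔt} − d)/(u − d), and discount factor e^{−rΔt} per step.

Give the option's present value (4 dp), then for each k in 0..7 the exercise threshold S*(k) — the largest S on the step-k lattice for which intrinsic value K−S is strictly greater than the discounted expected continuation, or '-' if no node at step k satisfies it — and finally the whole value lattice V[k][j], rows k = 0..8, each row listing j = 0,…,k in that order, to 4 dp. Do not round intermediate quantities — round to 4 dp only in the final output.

params: Δt=0.16737 u=1.11497 d=0.89689 q=0.50517 e^(-rΔt)=0.99299
t_8 payoffs: 103.8413 91.5236 76.2108 57.1747 33.5100 4.0912 0.0000 0.0000 0.0000
t_7: node(7,0) S=56.4828 payoff=98.0172 vs cont=96.9349 → 98.0172 [stop]  node(7,1) S=70.2166 payoff=84.2834 vs cont=83.2011 → 84.2834 [stop]  node(7,2) S=87.2899 payoff=67.2101 vs cont=66.1279 → 67.2101 [stop]  node(7,3) S=108.5144 payoff=45.9856 vs cont=44.9033 → 45.9856 [stop]  node(7,4) S=134.8998 payoff=19.6002 vs cont=18.5179 → 19.6002 [stop]  node(7,5) S=167.7008 payoff=0.0000 vs cont=2.0103 → 2.0103 [wait]  node(7,6) S=208.4774 payoff=0.0000 vs cont=0.0000 → 0.0000 [wait]  node(7,7) S=259.1689 payoff=0.0000 vs cont=0.0000 → 0.0000 [wait]  ⇒ S*(7)=134.8998
t_6: node(6,0) S=62.9764 payoff=91.5236 vs cont=90.4413 → 91.5236 [stop]  node(6,1) S=78.2892 payoff=76.2108 vs cont=75.1285 → 76.2108 [stop]  node(6,2) S=97.3253 payoff=57.1747 vs cont=56.0924 → 57.1747 [stop]  node(6,3) S=120.9900 payoff=33.5100 vs cont=32.4277 → 33.5100 [stop]  node(6,4) S=150.4088 payoff=4.0912 vs cont=10.6392 → 10.6392 [wait]  node(6,5) S=186.9808 payoff=0.0000 vs cont=0.9878 → 0.9878 [wait]  node(6,6) S=232.4454 payoff=0.0000 vs cont=0.0000 → 0.0000 [wait]  ⇒ S*(6)=120.9900
t_5: node(5,0) S=70.2166 payoff=84.2834 vs cont=83.2011 → 84.2834 [stop]  node(5,1) S=87.2899 payoff=67.2101 vs cont=66.1279 → 67.2101 [stop]  node(5,2) S=108.5144 payoff=45.9856 vs cont=44.9033 → 45.9856 [stop]  node(5,3) S=134.8998 payoff=19.6002 vs cont=21.8026 → 21.8026 [wait]  node(5,4) S=167.7008 payoff=0.0000 vs cont=5.7232 → 5.7232 [wait]  node(5,5) S=208.4774 payoff=0.0000 vs cont=0.4854 → 0.4854 [wait]  ⇒ S*(5)=108.5144
t_4: node(4,0) S=78.2892 payoff=76.2108 vs cont=75.1285 → 76.2108 [stop]  node(4,1) S=97.3253 payoff=57.1747 vs cont=56.0924 → 57.1747 [stop]  node(4,2) S=120.9900 payoff=33.5100 vs cont=33.5325 → 33.5325 [wait]  node(4,3) S=150.4088 payoff=4.0912 vs cont=13.5840 → 13.5840 [wait]  node(4,4) S=186.9808 payoff=0.0000 vs cont=3.0557 → 3.0557 [wait]  ⇒ S*(4)=97.3253
t_3: node(3,0) S=87.2899 payoff=67.2101 vs cont=66.1279 → 67.2101 [stop]  node(3,1) S=108.5144 payoff=45.9856 vs cont=44.9146 → 45.9856 [stop]  node(3,2) S=134.8998 payoff=19.6002 vs cont=23.2908 → 23.2908 [wait]  node(3,3) S=167.7008 payoff=0.0000 vs cont=8.2075 → 8.2075 [wait]  ⇒ S*(3)=108.5144
t_2: node(2,0) S=97.3253 payoff=57.1747 vs cont=56.0924 → 57.1747 [stop]  node(2,1) S=120.9900 payoff=33.5100 vs cont=34.2791 → 34.2791 [wait]  node(2,2) S=150.4088 payoff=4.0912 vs cont=15.5614 → 15.5614 [wait]  ⇒ S*(2)=97.3253
t_1: node(1,0) S=108.5144 payoff=45.9856 vs cont=45.2890 → 45.9856 [stop]  node(1,1) S=134.8998 payoff=19.6002 vs cont=24.6496 → 24.6496 [wait]  ⇒ S*(1)=108.5144
t_0: node(0,0) S=120.9900 payoff=33.5100 vs cont=34.9607 → 34.9607 [wait]  ⇒ S*(0)=-

price = 34.9607
boundary = - 108.5144 97.3253 108.5144 97.3253 108.5144 120.9900 134.8998
tree:
34.9607
45.9856 24.6496
57.1747 34.2791 15.5614
67.2101 45.9856 23.2908 8.2075
76.2108 57.1747 33.5325 13.5840 3.0557
84.2834 67.2101 45.9856 21.8026 5.7232 0.4854
91.5236 76.2108 57.1747 33.5100 10.6392 0.9878 0.0000
98.0172 84.2834 67.2101 45.9856 19.6002 2.0103 0.0000 0.0000
103.8413 91.5236 76.2108 57.1747 33.5100 4.0912 0.0000 0.0000 0.0000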